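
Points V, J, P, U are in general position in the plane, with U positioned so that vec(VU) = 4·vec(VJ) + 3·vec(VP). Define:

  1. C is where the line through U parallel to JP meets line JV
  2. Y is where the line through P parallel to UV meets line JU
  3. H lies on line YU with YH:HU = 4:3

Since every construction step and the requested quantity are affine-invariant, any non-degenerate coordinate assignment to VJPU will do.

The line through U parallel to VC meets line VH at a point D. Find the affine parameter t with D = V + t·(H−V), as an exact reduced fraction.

Assign V = (0, 0), J = (1, 0), P = (0, 1), U = (4, 3) — the answer is frame-independent, so this choice is without loss of generality.
1. C is where the line through U parallel to JP meets line JV ⇒ C = (7, 0)
2. Y is where the line through P parallel to UV meets line JU ⇒ Y = (8, 7)
3. H lies on line YU with YH:HU = 4:3 ⇒ H = (40/7, 33/7)
through U parallel to VC: direction (7, 0); meets VH at D = (40/11, 3)
D = V + t·(H−V) with t = 7/11

t = 7/11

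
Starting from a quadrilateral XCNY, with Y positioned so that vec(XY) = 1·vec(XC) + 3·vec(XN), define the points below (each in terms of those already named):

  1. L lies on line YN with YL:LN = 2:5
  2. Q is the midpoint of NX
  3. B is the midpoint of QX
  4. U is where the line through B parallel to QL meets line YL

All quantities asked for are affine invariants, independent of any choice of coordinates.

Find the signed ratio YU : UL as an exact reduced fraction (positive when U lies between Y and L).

Set X = (0, 0), C = (1, 0), N = (0, 1), Y = (1, 3); any affine frame gives the same invariant.
1. L lies on line YN with YL:LN = 2:5 ⇒ L = (5/7, 17/7)
2. Q is the midpoint of NX ⇒ Q = (0, 1/2)
3. B is the midpoint of QX ⇒ B = (0, 1/4)
4. U is where the line through B parallel to QL meets line YL ⇒ U = (15/14, 22/7)
U = Y + t·(L−Y) with t = -1/4, so YU:UL = t:(1−t) = -1/4:5/4

YU:UL = -1/5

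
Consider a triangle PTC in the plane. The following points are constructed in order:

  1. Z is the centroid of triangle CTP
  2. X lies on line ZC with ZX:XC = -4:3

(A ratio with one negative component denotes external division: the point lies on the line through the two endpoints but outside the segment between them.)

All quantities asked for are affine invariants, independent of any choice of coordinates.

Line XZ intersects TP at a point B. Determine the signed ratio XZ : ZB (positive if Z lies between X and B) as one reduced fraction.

Work in coordinates with P = (0, 0), T = (1, 0), C = (0, 1).
1. Z is the centroid of triangle CTP ⇒ Z = (1/3, 1/3)
2. X lies on line ZC with ZX:XC = -4:3 ⇒ X = (-1, 3)
line XZ meets TP at B = (1/2, 0)
Z = X + t·(B−X) with t = 8/9, so XZ:ZB = 8/9:1/9

XZ:ZB = 8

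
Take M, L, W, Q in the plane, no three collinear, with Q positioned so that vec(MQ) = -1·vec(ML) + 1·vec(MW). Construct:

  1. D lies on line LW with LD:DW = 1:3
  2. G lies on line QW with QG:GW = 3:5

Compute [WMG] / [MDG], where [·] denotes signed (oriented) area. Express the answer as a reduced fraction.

Work in coordinates with M = (0, 0), L = (1, 0), W = (0, 1), Q = (-1, 1).
1. D lies on line LW with LD:DW = 1:3 ⇒ D = (3/4, 1/4)
2. G lies on line QW with QG:GW = 3:5 ⇒ G = (-5/8, 1)
2·[WMG] = -5/8, 2·[MDG] = 29/32
[WMG]:[MDG] = -5/8:29/32 = -20/29

[WMG]:[MDG] = -20/29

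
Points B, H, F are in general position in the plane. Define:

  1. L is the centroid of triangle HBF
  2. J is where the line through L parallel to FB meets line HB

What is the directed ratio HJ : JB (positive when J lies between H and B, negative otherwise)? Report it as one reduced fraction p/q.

HJ:JB = 2

Set B = (0, 0), H = (1, 0), F = (0, 1); any affine frame gives the same invariant.
1. L is the centroid of triangle HBF ⇒ L = (1/3, 1/3)
2. J is where the line through L parallel to FB meets line HB ⇒ J = (1/3, 0)
J = H + t·(B−H) with t = 2/3, so HJ:JB = t:(1−t) = 2/3:1/3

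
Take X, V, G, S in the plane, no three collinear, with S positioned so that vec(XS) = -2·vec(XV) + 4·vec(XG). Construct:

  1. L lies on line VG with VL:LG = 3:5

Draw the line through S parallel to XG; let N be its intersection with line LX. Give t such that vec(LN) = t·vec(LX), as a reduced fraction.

t = 21/5

Work in coordinates with X = (0, 0), V = (1, 0), G = (0, 1), S = (-2, 4).
1. L lies on line VG with VL:LG = 3:5 ⇒ L = (5/8, 3/8)
through S parallel to XG: direction (0, 1); meets LX at N = (-2, -6/5)
N = L + t·(X−L) with t = 21/5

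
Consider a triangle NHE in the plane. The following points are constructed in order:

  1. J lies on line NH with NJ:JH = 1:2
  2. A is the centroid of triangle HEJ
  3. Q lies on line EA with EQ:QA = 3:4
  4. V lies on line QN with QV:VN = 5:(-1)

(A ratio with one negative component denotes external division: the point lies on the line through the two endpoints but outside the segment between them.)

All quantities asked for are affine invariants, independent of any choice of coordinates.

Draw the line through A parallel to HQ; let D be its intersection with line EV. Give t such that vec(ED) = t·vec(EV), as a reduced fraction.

t = 56/249

Set N = (0, 0), H = (1, 0), E = (0, 1); any affine frame gives the same invariant.
1. J lies on line NH with NJ:JH = 1:2 ⇒ J = (1/3, 0)
2. A is the centroid of triangle HEJ ⇒ A = (4/9, 1/3)
3. Q lies on line EA with EQ:QA = 3:4 ⇒ Q = (4/21, 5/7)
4. V lies on line QN with QV:VN = 5:(-1) ⇒ V = (-1/21, -5/28)
through A parallel to HQ: direction (-17/21, 5/7); meets EV at D = (-8/747, 61/83)
D = E + t·(V−E) with t = 56/249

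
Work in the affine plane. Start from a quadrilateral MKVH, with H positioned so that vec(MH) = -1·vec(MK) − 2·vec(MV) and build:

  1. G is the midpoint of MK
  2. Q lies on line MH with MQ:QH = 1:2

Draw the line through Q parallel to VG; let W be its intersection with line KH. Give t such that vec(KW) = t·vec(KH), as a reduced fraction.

t = 5/9

Assign M = (0, 0), K = (1, 0), V = (0, 1), H = (-1, -2) — the answer is frame-independent, so this choice is without loss of generality.
1. G is the midpoint of MK ⇒ G = (1/2, 0)
2. Q lies on line MH with MQ:QH = 1:2 ⇒ Q = (-1/3, -2/3)
through Q parallel to VG: direction (1/2, -1); meets KH at W = (-1/9, -10/9)
W = K + t·(H−K) with t = 5/9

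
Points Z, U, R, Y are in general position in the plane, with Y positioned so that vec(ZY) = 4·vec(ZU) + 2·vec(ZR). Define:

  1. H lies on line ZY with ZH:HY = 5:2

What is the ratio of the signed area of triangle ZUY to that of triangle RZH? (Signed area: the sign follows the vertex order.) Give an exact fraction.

[ZUY]:[RZH] = 7/10

Assign Z = (0, 0), U = (1, 0), R = (0, 1), Y = (4, 2) — the answer is frame-independent, so this choice is without loss of generality.
1. H lies on line ZY with ZH:HY = 5:2 ⇒ H = (20/7, 10/7)
2·[ZUY] = 2, 2·[RZH] = 20/7
[ZUY]:[RZH] = 2:20/7 = 7/10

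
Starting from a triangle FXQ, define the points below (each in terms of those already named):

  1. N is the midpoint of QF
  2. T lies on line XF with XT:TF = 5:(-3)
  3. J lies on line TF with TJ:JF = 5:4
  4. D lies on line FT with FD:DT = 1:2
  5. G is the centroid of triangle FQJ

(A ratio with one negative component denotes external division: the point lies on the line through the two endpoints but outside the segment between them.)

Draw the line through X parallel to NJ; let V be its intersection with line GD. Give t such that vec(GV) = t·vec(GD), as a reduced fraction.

Assign F = (0, 0), X = (1, 0), Q = (0, 1) — the answer is frame-independent, so this choice is without loss of generality.
1. N is the midpoint of QF ⇒ N = (0, 1/2)
2. T lies on line XF with XT:TF = 5:(-3) ⇒ T = (-3/2, 0)
3. J lies on line TF with TJ:JF = 5:4 ⇒ J = (-2/3, 0)
4. D lies on line FT with FD:DT = 1:2 ⇒ D = (-1/2, 0)
5. G is the centroid of triangle FQJ ⇒ G = (-2/9, 1/3)
through X parallel to NJ: direction (-2/3, -1/2); meets GD at V = (-3, -3)
V = G + t·(D−G) with t = 10

t = 10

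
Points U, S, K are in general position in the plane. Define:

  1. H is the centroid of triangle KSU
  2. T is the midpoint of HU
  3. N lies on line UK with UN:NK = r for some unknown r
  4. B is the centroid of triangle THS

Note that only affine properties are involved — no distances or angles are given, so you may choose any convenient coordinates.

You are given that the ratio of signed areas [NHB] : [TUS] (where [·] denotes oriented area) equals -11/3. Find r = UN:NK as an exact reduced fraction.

Work in coordinates with U = (0, 0), S = (1, 0), K = (0, 1).
1. H is the centroid of triangle KSU ⇒ H = (1/3, 1/3)
2. T is the midpoint of HU ⇒ T = (1/6, 1/6)
3. With UN:NK = r, write λ = r/(r+1) so N = U + λ·(K−U); N is affine-linear in λ
4. B is the centroid of triangle THS ⇒ B = (1/2, 1/6)
Every point depending on N is an affine combination of N and λ-independent points, so each such coordinate is linear in λ; the λ² term in each signed area is a multiple of (K−U)×(K−U) = 0, so 2·[NHB] and 2·[TUS] are each linear in λ. Evaluating at λ=0 and λ=1:
  2·[NHB] = 1/6·λ − 1/9,   2·[TUS] = 1/6
So [NHB]:[TUS] = (1/6·λ − 1/9) / (1/6). Setting this equal to -11/3:
  1/6·λ − 1/9 = -11/3·(1/6)  ⇒  λ = -3
Then r = λ/(1−λ) = (-3)/(4) = -3/4. Check: with r = -3/4, N = (0, -3) and [NHB]:[TUS] = -11/3 as required.

r = -3/4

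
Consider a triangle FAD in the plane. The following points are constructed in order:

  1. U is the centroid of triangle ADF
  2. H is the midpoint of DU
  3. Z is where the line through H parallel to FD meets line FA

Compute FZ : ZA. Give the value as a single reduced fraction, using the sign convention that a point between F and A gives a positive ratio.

Assign F = (0, 0), A = (1, 0), D = (0, 1) — the answer is frame-independent, so this choice is without loss of generality.
1. U is the centroid of triangle ADF ⇒ U = (1/3, 1/3)
2. H is the midpoint of DU ⇒ H = (1/6, 2/3)
3. Z is where the line through H parallel to FD meets line FA ⇒ Z = (1/6, 0)
Z = F + t·(A−F) with t = 1/6, so FZ:ZA = t:(1−t) = 1/6:5/6

FZ:ZA = 1/5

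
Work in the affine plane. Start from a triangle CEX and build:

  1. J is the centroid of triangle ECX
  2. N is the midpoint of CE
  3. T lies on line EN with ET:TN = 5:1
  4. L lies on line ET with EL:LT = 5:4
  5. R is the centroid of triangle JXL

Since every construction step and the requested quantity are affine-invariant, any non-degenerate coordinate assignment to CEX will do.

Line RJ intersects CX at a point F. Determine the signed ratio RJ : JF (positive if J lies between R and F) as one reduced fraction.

Work in coordinates with C = (0, 0), E = (1, 0), X = (0, 1).
1. J is the centroid of triangle ECX ⇒ J = (1/3, 1/3)
2. N is the midpoint of CE ⇒ N = (1/2, 0)
3. T lies on line EN with ET:TN = 5:1 ⇒ T = (7/12, 0)
4. L lies on line ET with EL:LT = 5:4 ⇒ L = (83/108, 0)
5. R is the centroid of triangle JXL ⇒ R = (119/324, 4/9)
line RJ meets CX at F = (0, -25/33)
J = R + t·(F−R) with t = 11/119, so RJ:JF = 11/119:108/119

RJ:JF = 11/108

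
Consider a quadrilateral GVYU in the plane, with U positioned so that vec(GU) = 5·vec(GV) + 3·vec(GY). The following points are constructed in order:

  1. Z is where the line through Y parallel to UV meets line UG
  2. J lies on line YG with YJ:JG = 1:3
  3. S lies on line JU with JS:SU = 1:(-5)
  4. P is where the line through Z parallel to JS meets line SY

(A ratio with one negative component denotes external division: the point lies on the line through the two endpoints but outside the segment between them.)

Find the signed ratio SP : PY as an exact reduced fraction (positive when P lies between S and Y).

SP:PY = -7/8

Work in coordinates with G = (0, 0), V = (1, 0), Y = (0, 1), U = (5, 3).
1. Z is where the line through Y parallel to UV meets line UG ⇒ Z = (-20/3, -4)
2. J lies on line YG with YJ:JG = 1:3 ⇒ J = (0, 3/4)
3. S lies on line JU with JS:SU = 1:(-5) ⇒ S = (-5/4, 3/16)
4. P is where the line through Z parallel to JS meets line SY ⇒ P = (-10, -11/2)
P = S + t·(Y−S) with t = -7, so SP:PY = t:(1−t) = -7:8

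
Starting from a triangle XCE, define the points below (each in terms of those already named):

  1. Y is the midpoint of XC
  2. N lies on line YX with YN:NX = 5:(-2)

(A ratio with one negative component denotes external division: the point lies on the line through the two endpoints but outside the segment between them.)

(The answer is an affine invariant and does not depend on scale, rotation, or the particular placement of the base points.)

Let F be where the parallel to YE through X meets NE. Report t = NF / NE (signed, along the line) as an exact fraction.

t = 2/5

Choose coordinates X = (0, 0), C = (1, 0), E = (0, 1).
1. Y is the midpoint of XC ⇒ Y = (1/2, 0)
2. N lies on line YX with YN:NX = 5:(-2) ⇒ N = (-1/3, 0)
through X parallel to YE: direction (-1/2, 1); meets NE at F = (-1/5, 2/5)
F = N + t·(E−N) with t = 2/5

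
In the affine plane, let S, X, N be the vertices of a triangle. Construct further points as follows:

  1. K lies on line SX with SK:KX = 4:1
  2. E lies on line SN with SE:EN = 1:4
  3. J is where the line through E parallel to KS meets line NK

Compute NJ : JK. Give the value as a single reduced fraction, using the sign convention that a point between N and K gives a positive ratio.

NJ:JK = 4

Work in coordinates with S = (0, 0), X = (1, 0), N = (0, 1).
1. K lies on line SX with SK:KX = 4:1 ⇒ K = (4/5, 0)
2. E lies on line SN with SE:EN = 1:4 ⇒ E = (0, 1/5)
3. J is where the line through E parallel to KS meets line NK ⇒ J = (16/25, 1/5)
J = N + t·(K−N) with t = 4/5, so NJ:JK = t:(1−t) = 4/5:1/5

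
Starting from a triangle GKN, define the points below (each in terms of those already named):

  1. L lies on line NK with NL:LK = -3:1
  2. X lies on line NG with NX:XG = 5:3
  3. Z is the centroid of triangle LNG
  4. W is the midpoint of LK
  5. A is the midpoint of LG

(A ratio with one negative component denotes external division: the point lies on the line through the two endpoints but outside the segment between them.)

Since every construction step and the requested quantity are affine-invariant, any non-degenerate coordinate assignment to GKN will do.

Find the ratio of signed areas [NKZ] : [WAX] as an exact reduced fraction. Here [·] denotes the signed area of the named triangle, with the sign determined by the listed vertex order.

Set G = (0, 0), K = (1, 0), N = (0, 1); any affine frame gives the same invariant.
1. L lies on line NK with NL:LK = -3:1 ⇒ L = (3/2, -1/2)
2. X lies on line NG with NX:XG = 5:3 ⇒ X = (0, 3/8)
3. Z is the centroid of triangle LNG ⇒ Z = (1/2, 1/6)
4. W is the midpoint of LK ⇒ W = (5/4, -1/4)
5. A is the midpoint of LG ⇒ A = (3/4, -1/4)
2·[NKZ] = -1/3, 2·[WAX] = -5/16
[NKZ]:[WAX] = -1/3:-5/16 = 16/15

[NKZ]:[WAX] = 16/15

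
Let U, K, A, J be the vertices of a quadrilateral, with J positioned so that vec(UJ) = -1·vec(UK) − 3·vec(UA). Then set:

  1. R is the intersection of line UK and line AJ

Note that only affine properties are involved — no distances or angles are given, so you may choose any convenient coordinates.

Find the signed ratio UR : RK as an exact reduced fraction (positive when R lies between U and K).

Choose coordinates U = (0, 0), K = (1, 0), A = (0, 1), J = (-1, -3).
1. R is the intersection of line UK and line AJ ⇒ R = (-1/4, 0)
R = U + t·(K−U) with t = -1/4, so UR:RK = t:(1−t) = -1/4:5/4

UR:RK = -1/5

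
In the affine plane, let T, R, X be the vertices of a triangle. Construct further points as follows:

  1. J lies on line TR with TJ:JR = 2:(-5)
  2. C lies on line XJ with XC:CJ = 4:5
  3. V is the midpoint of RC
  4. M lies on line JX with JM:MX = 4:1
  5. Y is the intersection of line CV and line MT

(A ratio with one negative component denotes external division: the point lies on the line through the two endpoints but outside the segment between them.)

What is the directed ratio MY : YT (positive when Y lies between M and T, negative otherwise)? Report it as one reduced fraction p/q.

Choose coordinates T = (0, 0), R = (1, 0), X = (0, 1).
1. J lies on line TR with TJ:JR = 2:(-5) ⇒ J = (-2/3, 0)
2. C lies on line XJ with XC:CJ = 4:5 ⇒ C = (-8/27, 5/9)
3. V is the midpoint of RC ⇒ V = (19/54, 5/18)
4. M lies on line JX with JM:MX = 4:1 ⇒ M = (-2/15, 4/5)
5. Y is the intersection of line CV and line MT ⇒ Y = (-1/13, 6/13)
Y = M + t·(T−M) with t = 11/26, so MY:YT = t:(1−t) = 11/26:15/26

MY:YT = 11/15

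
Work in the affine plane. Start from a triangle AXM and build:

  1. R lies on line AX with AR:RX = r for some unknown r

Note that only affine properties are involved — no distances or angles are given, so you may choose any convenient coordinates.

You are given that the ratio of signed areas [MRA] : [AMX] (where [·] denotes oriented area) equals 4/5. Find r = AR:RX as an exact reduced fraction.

Work in coordinates with A = (0, 0), X = (1, 0), M = (0, 1).
1. With AR:RX = r, write λ = r/(r+1) so R = A + λ·(X−A); R is affine-linear in λ
Every point depending on R is an affine combination of R and λ-independent points, so each such coordinate is linear in λ; the λ² term in each signed area is a multiple of (X−A)×(X−A) = 0, so 2·[MRA] and 2·[AMX] are each linear in λ. Evaluating at λ=0 and λ=1:
  2·[MRA] = −λ,   2·[AMX] = -1
So [MRA]:[AMX] = (−λ) / (-1). Setting this equal to 4/5:
  −λ = 4/5·(-1)  ⇒  λ = 4/5
Then r = λ/(1−λ) = (4/5)/(1/5) = 4. Check: with r = 4, R = (4/5, 0) and [MRA]:[AMX] = 4/5 as required.

r = 4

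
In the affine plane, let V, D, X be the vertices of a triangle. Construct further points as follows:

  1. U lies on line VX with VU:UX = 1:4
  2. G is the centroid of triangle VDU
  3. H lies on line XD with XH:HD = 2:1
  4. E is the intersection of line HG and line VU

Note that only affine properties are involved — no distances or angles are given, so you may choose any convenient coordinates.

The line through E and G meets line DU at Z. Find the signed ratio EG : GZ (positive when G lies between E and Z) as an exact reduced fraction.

Work in coordinates with V = (0, 0), D = (1, 0), X = (0, 1).
1. U lies on line VX with VU:UX = 1:4 ⇒ U = (0, 1/5)
2. G is the centroid of triangle VDU ⇒ G = (1/3, 1/15)
3. H lies on line XD with XH:HD = 2:1 ⇒ H = (2/3, 1/3)
4. E is the intersection of line HG and line VU ⇒ E = (0, -1/5)
line EG meets DU at Z = (2/5, 3/25)
G = E + t·(Z−E) with t = 5/6, so EG:GZ = 5/6:1/6

EG:GZ = 5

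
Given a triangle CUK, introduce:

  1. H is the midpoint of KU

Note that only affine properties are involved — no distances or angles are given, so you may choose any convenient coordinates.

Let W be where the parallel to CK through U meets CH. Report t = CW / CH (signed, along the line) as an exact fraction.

t = 2

Set C = (0, 0), U = (1, 0), K = (0, 1); any affine frame gives the same invariant.
1. H is the midpoint of KU ⇒ H = (1/2, 1/2)
through U parallel to CK: direction (0, 1); meets CH at W = (1, 1)
W = C + t·(H−C) with t = 2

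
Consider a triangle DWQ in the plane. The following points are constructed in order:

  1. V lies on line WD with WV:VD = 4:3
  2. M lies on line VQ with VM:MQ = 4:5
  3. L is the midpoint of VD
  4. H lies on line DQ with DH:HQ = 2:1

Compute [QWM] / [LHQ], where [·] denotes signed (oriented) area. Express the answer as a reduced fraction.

Assign D = (0, 0), W = (1, 0), Q = (0, 1) — the answer is frame-independent, so this choice is without loss of generality.
1. V lies on line WD with WV:VD = 4:3 ⇒ V = (3/7, 0)
2. M lies on line VQ with VM:MQ = 4:5 ⇒ M = (5/21, 4/9)
3. L is the midpoint of VD ⇒ L = (3/14, 0)
4. H lies on line DQ with DH:HQ = 2:1 ⇒ H = (0, 2/3)
2·[QWM] = -20/63, 2·[LHQ] = -1/14
[QWM]:[LHQ] = -20/63:-1/14 = 40/9

[QWM]:[LHQ] = 40/9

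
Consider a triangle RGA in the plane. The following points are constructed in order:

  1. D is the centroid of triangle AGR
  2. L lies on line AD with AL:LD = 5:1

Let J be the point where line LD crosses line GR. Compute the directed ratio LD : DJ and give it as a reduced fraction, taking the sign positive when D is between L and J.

LD:DJ = 1/3

Assign R = (0, 0), G = (1, 0), A = (0, 1) — the answer is frame-independent, so this choice is without loss of generality.
1. D is the centroid of triangle AGR ⇒ D = (1/3, 1/3)
2. L lies on line AD with AL:LD = 5:1 ⇒ L = (5/18, 4/9)
line LD meets GR at J = (1/2, 0)
D = L + t·(J−L) with t = 1/4, so LD:DJ = 1/4:3/4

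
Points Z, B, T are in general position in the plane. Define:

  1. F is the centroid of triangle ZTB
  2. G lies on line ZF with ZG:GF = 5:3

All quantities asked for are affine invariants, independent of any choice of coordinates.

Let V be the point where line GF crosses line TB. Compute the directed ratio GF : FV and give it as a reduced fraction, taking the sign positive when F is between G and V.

Choose coordinates Z = (0, 0), B = (1, 0), T = (0, 1).
1. F is the centroid of triangle ZTB ⇒ F = (1/3, 1/3)
2. G lies on line ZF with ZG:GF = 5:3 ⇒ G = (5/24, 5/24)
line GF meets TB at V = (1/2, 1/2)
F = G + t·(V−G) with t = 3/7, so GF:FV = 3/7:4/7

GF:FV = 3/4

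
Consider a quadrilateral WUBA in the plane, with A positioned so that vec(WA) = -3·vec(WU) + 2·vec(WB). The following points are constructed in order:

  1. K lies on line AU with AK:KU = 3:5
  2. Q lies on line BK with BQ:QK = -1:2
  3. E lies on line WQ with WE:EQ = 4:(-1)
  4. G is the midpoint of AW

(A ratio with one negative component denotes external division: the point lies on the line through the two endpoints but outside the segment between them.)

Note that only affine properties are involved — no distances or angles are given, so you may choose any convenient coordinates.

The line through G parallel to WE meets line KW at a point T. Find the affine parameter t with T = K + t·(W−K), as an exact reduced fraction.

t = 1/8

Work in coordinates with W = (0, 0), U = (1, 0), B = (0, 1), A = (-3, 2).
1. K lies on line AU with AK:KU = 3:5 ⇒ K = (-3/2, 5/4)
2. Q lies on line BK with BQ:QK = -1:2 ⇒ Q = (3/2, 3/4)
3. E lies on line WQ with WE:EQ = 4:(-1) ⇒ E = (2, 1)
4. G is the midpoint of AW ⇒ G = (-3/2, 1)
through G parallel to WE: direction (2, 1); meets KW at T = (-21/16, 35/32)
T = K + t·(W−K) with t = 1/8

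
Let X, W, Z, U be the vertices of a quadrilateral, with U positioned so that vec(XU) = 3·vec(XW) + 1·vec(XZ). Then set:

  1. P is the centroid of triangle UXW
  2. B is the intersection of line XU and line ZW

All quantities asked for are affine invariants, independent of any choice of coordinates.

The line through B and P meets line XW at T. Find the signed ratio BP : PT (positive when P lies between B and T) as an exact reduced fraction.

BP:PT = -1/4

Assign X = (0, 0), W = (1, 0), Z = (0, 1), U = (3, 1) — the answer is frame-independent, so this choice is without loss of generality.
1. P is the centroid of triangle UXW ⇒ P = (4/3, 1/3)
2. B is the intersection of line XU and line ZW ⇒ B = (3/4, 1/4)
line BP meets XW at T = (-1, 0)
P = B + t·(T−B) with t = -1/3, so BP:PT = -1/3:4/3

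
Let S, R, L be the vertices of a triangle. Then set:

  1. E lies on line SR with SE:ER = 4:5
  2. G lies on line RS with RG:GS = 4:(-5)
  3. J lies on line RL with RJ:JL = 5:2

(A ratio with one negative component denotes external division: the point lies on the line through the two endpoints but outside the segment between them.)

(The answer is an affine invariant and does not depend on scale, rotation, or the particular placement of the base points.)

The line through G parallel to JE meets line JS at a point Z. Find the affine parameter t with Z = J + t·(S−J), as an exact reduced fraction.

Work in coordinates with S = (0, 0), R = (1, 0), L = (0, 1).
1. E lies on line SR with SE:ER = 4:5 ⇒ E = (4/9, 0)
2. G lies on line RS with RG:GS = 4:(-5) ⇒ G = (5, 0)
3. J lies on line RL with RJ:JL = 5:2 ⇒ J = (2/7, 5/7)
through G parallel to JE: direction (10/63, -5/7); meets JS at Z = (45/14, 225/28)
Z = J + t·(S−J) with t = -41/4

t = -41/4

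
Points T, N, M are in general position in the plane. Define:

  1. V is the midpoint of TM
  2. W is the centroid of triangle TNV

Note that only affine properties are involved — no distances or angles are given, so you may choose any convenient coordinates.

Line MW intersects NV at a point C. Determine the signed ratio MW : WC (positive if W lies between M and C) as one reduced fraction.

Work in coordinates with T = (0, 0), N = (1, 0), M = (0, 1).
1. V is the midpoint of TM ⇒ V = (0, 1/2)
2. W is the centroid of triangle TNV ⇒ W = (1/3, 1/6)
line MW meets NV at C = (1/4, 3/8)
W = M + t·(C−M) with t = 4/3, so MW:WC = 4/3:-1/3

MW:WC = -4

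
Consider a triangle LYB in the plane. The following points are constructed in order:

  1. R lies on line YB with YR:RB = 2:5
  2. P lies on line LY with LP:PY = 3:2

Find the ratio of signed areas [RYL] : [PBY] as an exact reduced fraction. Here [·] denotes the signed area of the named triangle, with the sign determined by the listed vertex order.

[RYL]:[PBY] = 5/7

Work in coordinates with L = (0, 0), Y = (1, 0), B = (0, 1).
1. R lies on line YB with YR:RB = 2:5 ⇒ R = (5/7, 2/7)
2. P lies on line LY with LP:PY = 3:2 ⇒ P = (3/5, 0)
2·[RYL] = -2/7, 2·[PBY] = -2/5
[RYL]:[PBY] = -2/7:-2/5 = 5/7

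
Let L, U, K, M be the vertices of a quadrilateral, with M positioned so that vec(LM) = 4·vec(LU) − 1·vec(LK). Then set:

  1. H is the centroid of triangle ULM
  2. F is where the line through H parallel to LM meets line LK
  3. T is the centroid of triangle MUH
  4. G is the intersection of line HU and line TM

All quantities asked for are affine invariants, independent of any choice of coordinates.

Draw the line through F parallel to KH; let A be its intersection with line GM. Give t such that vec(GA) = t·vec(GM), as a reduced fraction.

Assign L = (0, 0), U = (1, 0), K = (0, 1), M = (4, -1) — the answer is frame-independent, so this choice is without loss of generality.
1. H is the centroid of triangle ULM ⇒ H = (5/3, -1/3)
2. F is where the line through H parallel to LM meets line LK ⇒ F = (0, 1/12)
3. T is the centroid of triangle MUH ⇒ T = (20/9, -4/9)
4. G is the intersection of line HU and line TM ⇒ G = (4/3, -1/6)
through F parallel to KH: direction (5/3, -4/3); meets GM at A = (-40/117, 167/468)
A = G + t·(M−G) with t = -49/78

t = -49/78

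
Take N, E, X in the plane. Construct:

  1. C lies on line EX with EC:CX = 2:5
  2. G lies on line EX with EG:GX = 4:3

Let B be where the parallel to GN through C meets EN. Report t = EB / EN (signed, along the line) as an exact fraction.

Set N = (0, 0), E = (1, 0), X = (0, 1); any affine frame gives the same invariant.
1. C lies on line EX with EC:CX = 2:5 ⇒ C = (5/7, 2/7)
2. G lies on line EX with EG:GX = 4:3 ⇒ G = (3/7, 4/7)
through C parallel to GN: direction (-3/7, -4/7); meets EN at B = (1/2, 0)
B = E + t·(N−E) with t = 1/2

t = 1/2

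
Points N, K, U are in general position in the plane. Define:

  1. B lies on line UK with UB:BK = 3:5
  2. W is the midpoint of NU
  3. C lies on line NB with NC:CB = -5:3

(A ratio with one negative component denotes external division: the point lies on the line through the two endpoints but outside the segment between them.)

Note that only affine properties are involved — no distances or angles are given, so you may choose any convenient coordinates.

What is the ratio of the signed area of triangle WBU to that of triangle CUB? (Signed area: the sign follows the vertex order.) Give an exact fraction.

Assign N = (0, 0), K = (1, 0), U = (0, 1) — the answer is frame-independent, so this choice is without loss of generality.
1. B lies on line UK with UB:BK = 3:5 ⇒ B = (3/8, 5/8)
2. W is the midpoint of NU ⇒ W = (0, 1/2)
3. C lies on line NB with NC:CB = -5:3 ⇒ C = (15/16, 25/16)
2·[WBU] = 3/16, 2·[CUB] = 9/16
[WBU]:[CUB] = 3/16:9/16 = 1/3

[WBU]:[CUB] = 1/3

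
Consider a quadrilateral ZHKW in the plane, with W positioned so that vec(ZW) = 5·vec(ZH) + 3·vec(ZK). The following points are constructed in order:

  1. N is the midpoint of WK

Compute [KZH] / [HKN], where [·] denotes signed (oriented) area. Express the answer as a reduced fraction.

Work in coordinates with Z = (0, 0), H = (1, 0), K = (0, 1), W = (5, 3).
1. N is the midpoint of WK ⇒ N = (5/2, 2)
2·[KZH] = 1, 2·[HKN] = -7/2
[KZH]:[HKN] = 1:-7/2 = -2/7

[KZH]:[HKN] = -2/7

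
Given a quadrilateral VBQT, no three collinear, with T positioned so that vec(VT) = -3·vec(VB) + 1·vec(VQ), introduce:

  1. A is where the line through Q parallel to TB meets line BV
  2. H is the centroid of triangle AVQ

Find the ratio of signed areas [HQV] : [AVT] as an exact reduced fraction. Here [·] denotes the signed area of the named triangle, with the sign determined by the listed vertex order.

[HQV]:[AVT] = -1/3

Set V = (0, 0), B = (1, 0), Q = (0, 1), T = (-3, 1); any affine frame gives the same invariant.
1. A is where the line through Q parallel to TB meets line BV ⇒ A = (4, 0)
2. H is the centroid of triangle AVQ ⇒ H = (4/3, 1/3)
2·[HQV] = 4/3, 2·[AVT] = -4
[HQV]:[AVT] = 4/3:-4 = -1/3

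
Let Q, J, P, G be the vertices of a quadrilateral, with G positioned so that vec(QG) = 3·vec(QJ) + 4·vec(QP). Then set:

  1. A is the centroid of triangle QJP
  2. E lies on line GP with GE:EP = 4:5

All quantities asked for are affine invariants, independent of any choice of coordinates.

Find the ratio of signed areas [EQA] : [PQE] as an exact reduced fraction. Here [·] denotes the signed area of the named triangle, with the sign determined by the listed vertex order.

Set Q = (0, 0), J = (1, 0), P = (0, 1), G = (3, 4); any affine frame gives the same invariant.
1. A is the centroid of triangle QJP ⇒ A = (1/3, 1/3)
2. E lies on line GP with GE:EP = 4:5 ⇒ E = (5/3, 8/3)
2·[EQA] = 1/3, 2·[PQE] = 5/3
[EQA]:[PQE] = 1/3:5/3 = 1/5

[EQA]:[PQE] = 1/5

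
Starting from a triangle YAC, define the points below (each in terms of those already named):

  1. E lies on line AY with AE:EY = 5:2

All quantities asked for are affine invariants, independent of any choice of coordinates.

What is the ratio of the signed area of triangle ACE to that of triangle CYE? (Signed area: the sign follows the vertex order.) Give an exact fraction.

Set Y = (0, 0), A = (1, 0), C = (0, 1); any affine frame gives the same invariant.
1. E lies on line AY with AE:EY = 5:2 ⇒ E = (2/7, 0)
2·[ACE] = 5/7, 2·[CYE] = 2/7
[ACE]:[CYE] = 5/7:2/7 = 5/2

[ACE]:[CYE] = 5/2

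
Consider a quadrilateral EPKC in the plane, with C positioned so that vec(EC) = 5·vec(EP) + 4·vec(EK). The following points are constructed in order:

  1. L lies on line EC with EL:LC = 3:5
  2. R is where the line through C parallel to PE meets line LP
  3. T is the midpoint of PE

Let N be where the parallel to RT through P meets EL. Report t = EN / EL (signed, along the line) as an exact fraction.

t = 16/13

Set E = (0, 0), P = (1, 0), K = (0, 1), C = (5, 4); any affine frame gives the same invariant.
1. L lies on line EC with EL:LC = 3:5 ⇒ L = (15/8, 3/2)
2. R is where the line through C parallel to PE meets line LP ⇒ R = (10/3, 4)
3. T is the midpoint of PE ⇒ T = (1/2, 0)
through P parallel to RT: direction (-17/6, -4); meets EL at N = (30/13, 24/13)
N = E + t·(L−E) with t = 16/13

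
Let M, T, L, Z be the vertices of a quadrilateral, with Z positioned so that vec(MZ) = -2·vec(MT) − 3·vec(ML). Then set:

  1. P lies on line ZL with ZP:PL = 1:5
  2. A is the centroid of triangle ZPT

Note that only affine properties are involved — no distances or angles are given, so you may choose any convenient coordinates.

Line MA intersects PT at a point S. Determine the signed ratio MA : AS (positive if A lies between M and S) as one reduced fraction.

MA:AS = -8

Set M = (0, 0), T = (1, 0), L = (0, 1), Z = (-2, -3); any affine frame gives the same invariant.
1. P lies on line ZL with ZP:PL = 1:5 ⇒ P = (-5/3, -7/3)
2. A is the centroid of triangle ZPT ⇒ A = (-8/9, -16/9)
line MA meets PT at S = (-7/9, -14/9)
A = M + t·(S−M) with t = 8/7, so MA:AS = 8/7:-1/7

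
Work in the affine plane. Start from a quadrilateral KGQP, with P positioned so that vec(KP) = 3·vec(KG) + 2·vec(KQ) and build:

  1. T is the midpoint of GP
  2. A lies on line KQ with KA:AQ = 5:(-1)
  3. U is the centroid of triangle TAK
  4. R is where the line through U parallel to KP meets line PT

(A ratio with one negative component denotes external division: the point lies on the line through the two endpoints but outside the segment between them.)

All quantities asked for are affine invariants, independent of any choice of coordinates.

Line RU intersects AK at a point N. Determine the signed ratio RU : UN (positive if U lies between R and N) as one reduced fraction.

Work in coordinates with K = (0, 0), G = (1, 0), Q = (0, 1), P = (3, 2).
1. T is the midpoint of GP ⇒ T = (2, 1)
2. A lies on line KQ with KA:AQ = 5:(-1) ⇒ A = (0, 5/4)
3. U is the centroid of triangle TAK ⇒ U = (2/3, 3/4)
4. R is where the line through U parallel to KP meets line PT ⇒ R = (47/12, 35/12)
line RU meets AK at N = (0, 11/36)
U = R + t·(N−R) with t = 39/47, so RU:UN = 39/47:8/47

RU:UN = 39/8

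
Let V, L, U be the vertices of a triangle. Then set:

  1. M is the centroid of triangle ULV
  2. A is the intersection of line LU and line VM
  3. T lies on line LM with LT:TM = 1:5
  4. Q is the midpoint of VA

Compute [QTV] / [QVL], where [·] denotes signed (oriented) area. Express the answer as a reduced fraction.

Set V = (0, 0), L = (1, 0), U = (0, 1); any affine frame gives the same invariant.
1. M is the centroid of triangle ULV ⇒ M = (1/3, 1/3)
2. A is the intersection of line LU and line VM ⇒ A = (1/2, 1/2)
3. T lies on line LM with LT:TM = 1:5 ⇒ T = (8/9, 1/18)
4. Q is the midpoint of VA ⇒ Q = (1/4, 1/4)
2·[QTV] = -5/24, 2·[QVL] = 1/4
[QTV]:[QVL] = -5/24:1/4 = -5/6

[QTV]:[QVL] = -5/6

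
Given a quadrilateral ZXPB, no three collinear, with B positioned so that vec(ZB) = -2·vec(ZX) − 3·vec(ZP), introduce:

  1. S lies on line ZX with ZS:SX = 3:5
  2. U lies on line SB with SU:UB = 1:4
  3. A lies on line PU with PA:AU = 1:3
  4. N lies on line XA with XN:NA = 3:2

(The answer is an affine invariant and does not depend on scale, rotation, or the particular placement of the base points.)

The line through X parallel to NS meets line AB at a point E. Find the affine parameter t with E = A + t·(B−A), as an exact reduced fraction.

Assign Z = (0, 0), X = (1, 0), P = (0, 1), B = (-2, -3) — the answer is frame-independent, so this choice is without loss of generality.
1. S lies on line ZX with ZS:SX = 3:5 ⇒ S = (3/8, 0)
2. U lies on line SB with SU:UB = 1:4 ⇒ U = (-1/10, -3/5)
3. A lies on line PU with PA:AU = 1:3 ⇒ A = (-1/40, 3/5)
4. N lies on line XA with XN:NA = 3:2 ⇒ N = (77/200, 9/25)
through X parallel to NS: direction (-1/100, -9/25); meets AB at E = (193/180, 13/5)
E = A + t·(B−A) with t = -5/9

t = -5/9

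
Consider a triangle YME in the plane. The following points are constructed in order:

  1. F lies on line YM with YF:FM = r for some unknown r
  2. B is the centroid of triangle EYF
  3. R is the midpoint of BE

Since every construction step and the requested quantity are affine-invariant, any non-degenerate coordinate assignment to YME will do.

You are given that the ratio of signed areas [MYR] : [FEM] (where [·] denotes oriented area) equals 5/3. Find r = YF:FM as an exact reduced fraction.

r = 3/2

Work in coordinates with Y = (0, 0), M = (1, 0), E = (0, 1).
1. With YF:FM = r, write λ = r/(r+1) so F = Y + λ·(M−Y); F is affine-linear in λ
2. B is the centroid of triangle EYF ⇒ B is an affine combination of earlier points and hence also affine-linear in λ
3. R is the midpoint of BE ⇒ R is an affine combination of earlier points and hence also affine-linear in λ
Every point depending on F is an affine combination of F and λ-independent points, so each such coordinate is linear in λ; the λ² term in each signed area is a multiple of (M−Y)×(M−Y) = 0, so 2·[MYR] and 2·[FEM] are each linear in λ. Evaluating at λ=0 and λ=1:
  2·[MYR] = -2/3,   2·[FEM] = λ − 1
So [MYR]:[FEM] = (-2/3) / (λ − 1). Setting this equal to 5/3:
  -2/3 = 5/3·(λ − 1)  ⇒  λ = 3/5
Then r = λ/(1−λ) = (3/5)/(2/5) = 3/2. Check: with r = 3/2, F = (3/5, 0) and [MYR]:[FEM] = 5/3 as required.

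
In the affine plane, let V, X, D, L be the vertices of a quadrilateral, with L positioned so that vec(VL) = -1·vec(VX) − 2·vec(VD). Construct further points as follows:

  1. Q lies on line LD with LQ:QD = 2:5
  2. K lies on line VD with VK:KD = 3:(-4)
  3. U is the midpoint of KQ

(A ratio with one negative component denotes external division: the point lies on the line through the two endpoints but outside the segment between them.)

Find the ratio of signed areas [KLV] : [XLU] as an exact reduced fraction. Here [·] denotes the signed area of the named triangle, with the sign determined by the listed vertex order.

[KLV]:[XLU] = -21/10

Assign V = (0, 0), X = (1, 0), D = (0, 1), L = (-1, -2) — the answer is frame-independent, so this choice is without loss of generality.
1. Q lies on line LD with LQ:QD = 2:5 ⇒ Q = (-5/7, -8/7)
2. K lies on line VD with VK:KD = 3:(-4) ⇒ K = (0, -3)
3. U is the midpoint of KQ ⇒ U = (-5/14, -29/14)
2·[KLV] = -3, 2·[XLU] = 10/7
[KLV]:[XLU] = -3:10/7 = -21/10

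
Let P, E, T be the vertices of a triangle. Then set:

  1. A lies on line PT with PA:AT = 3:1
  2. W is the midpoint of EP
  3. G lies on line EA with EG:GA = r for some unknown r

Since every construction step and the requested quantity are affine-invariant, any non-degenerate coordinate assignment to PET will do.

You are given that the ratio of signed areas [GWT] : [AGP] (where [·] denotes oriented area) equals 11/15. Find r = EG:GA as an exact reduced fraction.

r = -2/5

Set P = (0, 0), E = (1, 0), T = (0, 1); any affine frame gives the same invariant.
1. A lies on line PT with PA:AT = 3:1 ⇒ A = (0, 3/4)
2. W is the midpoint of EP ⇒ W = (1/2, 0)
3. With EG:GA = r, write λ = r/(r+1) so G = E + λ·(A−E); G is affine-linear in λ
Every point depending on G is an affine combination of G and λ-independent points, so each such coordinate is linear in λ; the λ² term in each signed area is a multiple of (A−E)×(A−E) = 0, so 2·[GWT] and 2·[AGP] are each linear in λ. Evaluating at λ=0 and λ=1:
  2·[GWT] = 5/8·λ − 1/2,   2·[AGP] = 3/4·λ − 3/4
So [GWT]:[AGP] = (5/8·λ − 1/2) / (3/4·λ − 3/4). Setting this equal to 11/15:
  5/8·λ − 1/2 = 11/15·(3/4·λ − 3/4)  ⇒  λ = -2/3
Then r = λ/(1−λ) = (-2/3)/(5/3) = -2/5. Check: with r = -2/5, G = (5/3, -1/2) and [GWT]:[AGP] = 11/15 as required.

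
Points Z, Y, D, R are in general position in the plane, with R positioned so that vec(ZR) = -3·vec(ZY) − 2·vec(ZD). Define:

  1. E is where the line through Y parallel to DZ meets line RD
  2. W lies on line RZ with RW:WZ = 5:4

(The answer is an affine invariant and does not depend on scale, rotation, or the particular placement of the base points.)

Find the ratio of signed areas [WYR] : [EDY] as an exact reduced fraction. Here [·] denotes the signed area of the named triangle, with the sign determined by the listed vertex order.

Work in coordinates with Z = (0, 0), Y = (1, 0), D = (0, 1), R = (-3, -2).
1. E is where the line through Y parallel to DZ meets line RD ⇒ E = (1, 2)
2. W lies on line RZ with RW:WZ = 5:4 ⇒ W = (-4/3, -8/9)
2·[WYR] = -10/9, 2·[EDY] = 2
[WYR]:[EDY] = -10/9:2 = -5/9

[WYR]:[EDY] = -5/9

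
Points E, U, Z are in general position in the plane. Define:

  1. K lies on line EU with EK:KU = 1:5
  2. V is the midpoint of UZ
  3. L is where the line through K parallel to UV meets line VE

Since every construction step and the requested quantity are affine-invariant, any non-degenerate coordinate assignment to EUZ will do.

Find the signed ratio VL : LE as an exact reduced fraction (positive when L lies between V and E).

VL:LE = 5

Choose coordinates E = (0, 0), U = (1, 0), Z = (0, 1).
1. K lies on line EU with EK:KU = 1:5 ⇒ K = (1/6, 0)
2. V is the midpoint of UZ ⇒ V = (1/2, 1/2)
3. L is where the line through K parallel to UV meets line VE ⇒ L = (1/12, 1/12)
L = V + t·(E−V) with t = 5/6, so VL:LE = t:(1−t) = 5/6:1/6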